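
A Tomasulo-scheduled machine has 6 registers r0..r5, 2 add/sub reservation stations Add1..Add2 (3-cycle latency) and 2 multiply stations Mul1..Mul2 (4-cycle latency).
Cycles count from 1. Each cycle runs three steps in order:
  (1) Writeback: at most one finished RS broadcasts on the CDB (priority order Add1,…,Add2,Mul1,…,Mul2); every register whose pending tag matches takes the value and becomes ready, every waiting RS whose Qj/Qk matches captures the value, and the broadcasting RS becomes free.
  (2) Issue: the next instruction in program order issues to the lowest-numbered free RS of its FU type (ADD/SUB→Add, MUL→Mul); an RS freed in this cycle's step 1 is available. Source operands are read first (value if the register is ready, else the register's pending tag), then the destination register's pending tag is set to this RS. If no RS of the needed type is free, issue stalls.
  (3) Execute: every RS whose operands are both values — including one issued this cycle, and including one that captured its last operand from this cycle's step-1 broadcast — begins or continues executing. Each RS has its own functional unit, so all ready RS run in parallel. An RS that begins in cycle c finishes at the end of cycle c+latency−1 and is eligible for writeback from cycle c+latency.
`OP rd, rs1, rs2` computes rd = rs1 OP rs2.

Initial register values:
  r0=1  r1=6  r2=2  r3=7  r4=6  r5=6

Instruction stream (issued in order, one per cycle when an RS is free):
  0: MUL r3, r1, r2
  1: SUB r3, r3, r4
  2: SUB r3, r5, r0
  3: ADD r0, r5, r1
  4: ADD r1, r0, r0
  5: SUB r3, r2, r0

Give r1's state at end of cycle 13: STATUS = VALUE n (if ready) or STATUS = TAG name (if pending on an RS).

cycle 1: issue MUL r3<-Mul1 // r0:1,r1:6,r2:2,r3:Mul1,r4:6,r5:6
cycle 2: issue SUB r3<-Add1 // r0:1,r1:6,r2:2,r3:Add1,r4:6,r5:6
cycle 3: issue SUB r3<-Add2 // r0:1,r1:6,r2:2,r3:Add2,r4:6,r5:6
cycle 4: stall // r0:1,r1:6,r2:2,r3:Add2,r4:6,r5:6
cycle 5: CDB Mul1=12; stall // r0:1,r1:6,r2:2,r3:Add2,r4:6,r5:6
cycle 6: CDB Add2=5; issue ADD r0<-Add2 // r0:Add2,r1:6,r2:2,r3:5,r4:6,r5:6
cycle 7: stall // r0:Add2,r1:6,r2:2,r3:5,r4:6,r5:6
cycle 8: CDB Add1=6; issue ADD r1<-Add1 // r0:Add2,r1:Add1,r2:2,r3:5,r4:6,r5:6
cycle 9: CDB Add2=12; issue SUB r3<-Add2 // r0:12,r1:Add1,r2:2,r3:Add2,r4:6,r5:6
cycle 10: - // r0:12,r1:Add1,r2:2,r3:Add2,r4:6,r5:6
cycle 11: - // r0:12,r1:Add1,r2:2,r3:Add2,r4:6,r5:6
cycle 12: CDB Add1=24 // r0:12,r1:24,r2:2,r3:Add2,r4:6,r5:6
cycle 13: CDB Add2=-10 // r0:12,r1:24,r2:2,r3:-10,r4:6,r5:6

STATUS = VALUE 24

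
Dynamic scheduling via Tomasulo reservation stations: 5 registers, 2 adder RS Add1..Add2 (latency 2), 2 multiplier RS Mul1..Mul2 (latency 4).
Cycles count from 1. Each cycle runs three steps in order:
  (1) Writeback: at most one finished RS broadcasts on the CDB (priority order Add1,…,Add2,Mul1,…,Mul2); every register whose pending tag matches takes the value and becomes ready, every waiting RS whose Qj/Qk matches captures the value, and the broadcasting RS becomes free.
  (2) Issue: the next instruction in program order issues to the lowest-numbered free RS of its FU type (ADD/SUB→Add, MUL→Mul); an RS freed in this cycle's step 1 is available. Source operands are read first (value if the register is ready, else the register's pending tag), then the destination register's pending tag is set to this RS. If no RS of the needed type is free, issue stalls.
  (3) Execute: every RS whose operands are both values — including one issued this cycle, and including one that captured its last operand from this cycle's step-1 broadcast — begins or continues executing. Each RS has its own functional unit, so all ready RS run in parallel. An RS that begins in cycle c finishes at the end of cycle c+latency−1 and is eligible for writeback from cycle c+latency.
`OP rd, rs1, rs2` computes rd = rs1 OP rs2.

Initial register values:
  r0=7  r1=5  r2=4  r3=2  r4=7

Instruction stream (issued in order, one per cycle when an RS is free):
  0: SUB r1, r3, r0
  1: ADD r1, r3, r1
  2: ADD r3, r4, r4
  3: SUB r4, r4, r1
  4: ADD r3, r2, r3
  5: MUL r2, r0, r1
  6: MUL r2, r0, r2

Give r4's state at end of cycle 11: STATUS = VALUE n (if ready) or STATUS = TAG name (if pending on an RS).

STATUS = VALUE 10

cycle 1: issue SUB r1<-Add1 // r0:7,r1:Add1,r2:4,r3:2,r4:7
cycle 2: issue ADD r1<-Add2 // r0:7,r1:Add2,r2:4,r3:2,r4:7
cycle 3: CDB Add1=-5; issue ADD r3<-Add1 // r0:7,r1:Add2,r2:4,r3:Add1,r4:7
cycle 4: stall // r0:7,r1:Add2,r2:4,r3:Add1,r4:7
cycle 5: CDB Add1=14; issue SUB r4<-Add1 // r0:7,r1:Add2,r2:4,r3:14,r4:Add1
cycle 6: CDB Add2=-3; issue ADD r3<-Add2 // r0:7,r1:-3,r2:4,r3:Add2,r4:Add1
cycle 7: issue MUL r2<-Mul1 // r0:7,r1:-3,r2:Mul1,r3:Add2,r4:Add1
cycle 8: CDB Add1=10; issue MUL r2<-Mul2 // r0:7,r1:-3,r2:Mul2,r3:Add2,r4:10
cycle 9: CDB Add2=18 // r0:7,r1:-3,r2:Mul2,r3:18,r4:10
cycle 10: - // r0:7,r1:-3,r2:Mul2,r3:18,r4:10
cycle 11: CDB Mul1=-21 // r0:7,r1:-3,r2:Mul2,r3:18,r4:10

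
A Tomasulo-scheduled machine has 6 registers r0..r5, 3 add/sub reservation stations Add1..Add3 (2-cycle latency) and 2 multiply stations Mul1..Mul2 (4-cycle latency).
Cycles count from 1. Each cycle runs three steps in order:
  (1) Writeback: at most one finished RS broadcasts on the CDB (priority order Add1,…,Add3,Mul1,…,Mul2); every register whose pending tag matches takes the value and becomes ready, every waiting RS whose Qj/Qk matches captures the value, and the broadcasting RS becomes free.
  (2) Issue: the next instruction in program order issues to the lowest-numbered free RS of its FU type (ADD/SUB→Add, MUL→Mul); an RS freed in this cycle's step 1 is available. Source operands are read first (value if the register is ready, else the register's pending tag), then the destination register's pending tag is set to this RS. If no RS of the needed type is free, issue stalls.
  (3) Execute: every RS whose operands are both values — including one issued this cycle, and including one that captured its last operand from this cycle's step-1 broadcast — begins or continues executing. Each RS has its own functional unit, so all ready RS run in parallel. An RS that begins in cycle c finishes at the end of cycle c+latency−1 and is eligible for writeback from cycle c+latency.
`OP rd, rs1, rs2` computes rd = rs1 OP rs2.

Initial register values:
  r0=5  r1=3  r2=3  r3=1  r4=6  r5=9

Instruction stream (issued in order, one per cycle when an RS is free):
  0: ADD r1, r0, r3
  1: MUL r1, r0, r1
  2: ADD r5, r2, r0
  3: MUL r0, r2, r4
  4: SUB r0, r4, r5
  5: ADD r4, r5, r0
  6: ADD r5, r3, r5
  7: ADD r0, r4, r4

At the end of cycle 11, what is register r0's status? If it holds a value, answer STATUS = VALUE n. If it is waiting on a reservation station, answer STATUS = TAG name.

STATUS = TAG Add3

c1: issue ADD r1<-Add1 | r0:5,r1:Add1,r2:3,r3:1,r4:6,r5:9
c2: issue MUL r1<-Mul1 | r0:5,r1:Mul1,r2:3,r3:1,r4:6,r5:9
c3: CDB Add1=6; issue ADD r5<-Add1 | r0:5,r1:Mul1,r2:3,r3:1,r4:6,r5:Add1
c4: issue MUL r0<-Mul2 | r0:Mul2,r1:Mul1,r2:3,r3:1,r4:6,r5:Add1
c5: CDB Add1=8; issue SUB r0<-Add1 | r0:Add1,r1:Mul1,r2:3,r3:1,r4:6,r5:8
c6: issue ADD r4<-Add2 | r0:Add1,r1:Mul1,r2:3,r3:1,r4:Add2,r5:8
c7: CDB Add1=-2; issue ADD r5<-Add1 | r0:-2,r1:Mul1,r2:3,r3:1,r4:Add2,r5:Add1
c8: CDB Mul1=30; issue ADD r0<-Add3 | r0:Add3,r1:30,r2:3,r3:1,r4:Add2,r5:Add1
c9: CDB Add1=9 | r0:Add3,r1:30,r2:3,r3:1,r4:Add2,r5:9
c10: CDB Add2=6 | r0:Add3,r1:30,r2:3,r3:1,r4:6,r5:9
c11: CDB Mul2=18 | r0:Add3,r1:30,r2:3,r3:1,r4:6,r5:9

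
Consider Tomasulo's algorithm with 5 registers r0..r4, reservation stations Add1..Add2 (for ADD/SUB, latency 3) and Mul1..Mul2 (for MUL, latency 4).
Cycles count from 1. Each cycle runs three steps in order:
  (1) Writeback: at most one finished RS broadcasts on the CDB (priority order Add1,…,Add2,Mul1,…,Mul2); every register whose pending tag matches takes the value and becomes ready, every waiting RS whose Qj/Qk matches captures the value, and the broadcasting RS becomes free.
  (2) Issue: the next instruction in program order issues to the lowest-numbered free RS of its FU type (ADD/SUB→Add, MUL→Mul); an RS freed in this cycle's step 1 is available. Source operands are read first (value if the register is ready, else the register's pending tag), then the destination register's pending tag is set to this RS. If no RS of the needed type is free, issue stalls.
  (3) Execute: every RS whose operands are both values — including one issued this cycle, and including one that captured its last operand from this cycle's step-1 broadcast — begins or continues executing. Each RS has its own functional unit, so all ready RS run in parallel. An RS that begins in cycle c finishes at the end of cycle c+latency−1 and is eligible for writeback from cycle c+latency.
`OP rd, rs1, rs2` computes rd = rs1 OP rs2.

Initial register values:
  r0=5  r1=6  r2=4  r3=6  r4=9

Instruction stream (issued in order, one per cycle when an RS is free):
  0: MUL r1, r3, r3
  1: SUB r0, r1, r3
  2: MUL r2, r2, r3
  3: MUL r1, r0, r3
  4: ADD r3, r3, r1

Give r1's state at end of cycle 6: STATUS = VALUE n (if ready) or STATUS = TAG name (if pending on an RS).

STATUS = TAG Mul1

cycle 1: issue MUL r1<-Mul1 // r0:5,r1:Mul1,r2:4,r3:6,r4:9
cycle 2: issue SUB r0<-Add1 // r0:Add1,r1:Mul1,r2:4,r3:6,r4:9
cycle 3: issue MUL r2<-Mul2 // r0:Add1,r1:Mul1,r2:Mul2,r3:6,r4:9
cycle 4: stall // r0:Add1,r1:Mul1,r2:Mul2,r3:6,r4:9
cycle 5: CDB Mul1=36; issue MUL r1<-Mul1 // r0:Add1,r1:Mul1,r2:Mul2,r3:6,r4:9
cycle 6: issue ADD r3<-Add2 // r0:Add1,r1:Mul1,r2:Mul2,r3:Add2,r4:9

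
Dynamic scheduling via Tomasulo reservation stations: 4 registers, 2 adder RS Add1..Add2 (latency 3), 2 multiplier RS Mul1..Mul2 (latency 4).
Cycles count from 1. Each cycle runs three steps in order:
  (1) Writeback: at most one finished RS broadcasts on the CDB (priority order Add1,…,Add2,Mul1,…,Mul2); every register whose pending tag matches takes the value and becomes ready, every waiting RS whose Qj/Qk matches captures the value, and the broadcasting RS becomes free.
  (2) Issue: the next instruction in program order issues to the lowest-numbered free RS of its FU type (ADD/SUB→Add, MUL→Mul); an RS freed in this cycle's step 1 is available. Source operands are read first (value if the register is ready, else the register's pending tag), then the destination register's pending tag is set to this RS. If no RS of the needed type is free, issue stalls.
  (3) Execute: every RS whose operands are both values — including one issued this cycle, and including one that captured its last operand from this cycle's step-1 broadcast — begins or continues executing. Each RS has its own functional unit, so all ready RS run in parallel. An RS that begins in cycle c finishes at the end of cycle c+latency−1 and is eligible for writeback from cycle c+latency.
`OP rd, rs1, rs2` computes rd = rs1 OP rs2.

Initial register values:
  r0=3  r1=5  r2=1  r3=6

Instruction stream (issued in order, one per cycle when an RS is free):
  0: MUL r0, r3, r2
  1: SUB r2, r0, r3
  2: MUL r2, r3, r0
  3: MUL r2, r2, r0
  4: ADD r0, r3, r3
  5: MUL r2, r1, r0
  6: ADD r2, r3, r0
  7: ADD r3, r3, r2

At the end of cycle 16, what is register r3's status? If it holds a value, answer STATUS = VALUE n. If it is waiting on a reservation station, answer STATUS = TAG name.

STATUS = TAG Add2

c1: issue MUL r0<-Mul1 | r0:Mul1,r1:5,r2:1,r3:6
c2: issue SUB r2<-Add1 | r0:Mul1,r1:5,r2:Add1,r3:6
c3: issue MUL r2<-Mul2 | r0:Mul1,r1:5,r2:Mul2,r3:6
c4: stall | r0:Mul1,r1:5,r2:Mul2,r3:6
c5: CDB Mul1=6; issue MUL r2<-Mul1 | r0:6,r1:5,r2:Mul1,r3:6
c6: issue ADD r0<-Add2 | r0:Add2,r1:5,r2:Mul1,r3:6
c7: stall | r0:Add2,r1:5,r2:Mul1,r3:6
c8: CDB Add1=0; stall | r0:Add2,r1:5,r2:Mul1,r3:6
c9: CDB Add2=12; stall | r0:12,r1:5,r2:Mul1,r3:6
c10: CDB Mul2=36; issue MUL r2<-Mul2 | r0:12,r1:5,r2:Mul2,r3:6
c11: issue ADD r2<-Add1 | r0:12,r1:5,r2:Add1,r3:6
c12: issue ADD r3<-Add2 | r0:12,r1:5,r2:Add1,r3:Add2
c13: - | r0:12,r1:5,r2:Add1,r3:Add2
c14: CDB Add1=18 | r0:12,r1:5,r2:18,r3:Add2
c15: CDB Mul1=216 | r0:12,r1:5,r2:18,r3:Add2
c16: CDB Mul2=60 | r0:12,r1:5,r2:18,r3:Add2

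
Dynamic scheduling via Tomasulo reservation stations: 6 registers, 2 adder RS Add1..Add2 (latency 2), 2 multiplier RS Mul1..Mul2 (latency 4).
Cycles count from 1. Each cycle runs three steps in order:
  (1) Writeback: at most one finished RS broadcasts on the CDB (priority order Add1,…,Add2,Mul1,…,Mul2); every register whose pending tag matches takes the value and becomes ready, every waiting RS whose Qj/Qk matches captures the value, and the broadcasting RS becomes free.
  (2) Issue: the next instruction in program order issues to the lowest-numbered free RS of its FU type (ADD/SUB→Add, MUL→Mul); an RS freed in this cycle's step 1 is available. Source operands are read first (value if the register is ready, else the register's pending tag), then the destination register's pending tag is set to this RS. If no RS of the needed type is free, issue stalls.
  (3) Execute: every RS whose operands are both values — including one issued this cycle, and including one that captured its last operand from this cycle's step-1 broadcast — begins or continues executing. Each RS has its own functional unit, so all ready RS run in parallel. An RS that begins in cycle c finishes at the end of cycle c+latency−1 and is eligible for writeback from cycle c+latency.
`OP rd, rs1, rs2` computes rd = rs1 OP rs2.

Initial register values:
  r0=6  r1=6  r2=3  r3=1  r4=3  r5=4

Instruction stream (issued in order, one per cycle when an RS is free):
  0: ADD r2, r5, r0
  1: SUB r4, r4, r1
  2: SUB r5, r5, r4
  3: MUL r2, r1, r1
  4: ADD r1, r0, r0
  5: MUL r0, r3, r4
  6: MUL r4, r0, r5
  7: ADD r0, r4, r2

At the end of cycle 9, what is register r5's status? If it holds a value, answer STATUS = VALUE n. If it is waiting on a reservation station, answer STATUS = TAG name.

c1: issue ADD r2<-Add1 | r0:6,r1:6,r2:Add1,r3:1,r4:3,r5:4
c2: issue SUB r4<-Add2 | r0:6,r1:6,r2:Add1,r3:1,r4:Add2,r5:4
c3: CDB Add1=10; issue SUB r5<-Add1 | r0:6,r1:6,r2:10,r3:1,r4:Add2,r5:Add1
c4: CDB Add2=-3; issue MUL r2<-Mul1 | r0:6,r1:6,r2:Mul1,r3:1,r4:-3,r5:Add1
c5: issue ADD r1<-Add2 | r0:6,r1:Add2,r2:Mul1,r3:1,r4:-3,r5:Add1
c6: CDB Add1=7; issue MUL r0<-Mul2 | r0:Mul2,r1:Add2,r2:Mul1,r3:1,r4:-3,r5:7
c7: CDB Add2=12; stall | r0:Mul2,r1:12,r2:Mul1,r3:1,r4:-3,r5:7
c8: CDB Mul1=36; issue MUL r4<-Mul1 | r0:Mul2,r1:12,r2:36,r3:1,r4:Mul1,r5:7
c9: issue ADD r0<-Add1 | r0:Add1,r1:12,r2:36,r3:1,r4:Mul1,r5:7

STATUS = VALUE 7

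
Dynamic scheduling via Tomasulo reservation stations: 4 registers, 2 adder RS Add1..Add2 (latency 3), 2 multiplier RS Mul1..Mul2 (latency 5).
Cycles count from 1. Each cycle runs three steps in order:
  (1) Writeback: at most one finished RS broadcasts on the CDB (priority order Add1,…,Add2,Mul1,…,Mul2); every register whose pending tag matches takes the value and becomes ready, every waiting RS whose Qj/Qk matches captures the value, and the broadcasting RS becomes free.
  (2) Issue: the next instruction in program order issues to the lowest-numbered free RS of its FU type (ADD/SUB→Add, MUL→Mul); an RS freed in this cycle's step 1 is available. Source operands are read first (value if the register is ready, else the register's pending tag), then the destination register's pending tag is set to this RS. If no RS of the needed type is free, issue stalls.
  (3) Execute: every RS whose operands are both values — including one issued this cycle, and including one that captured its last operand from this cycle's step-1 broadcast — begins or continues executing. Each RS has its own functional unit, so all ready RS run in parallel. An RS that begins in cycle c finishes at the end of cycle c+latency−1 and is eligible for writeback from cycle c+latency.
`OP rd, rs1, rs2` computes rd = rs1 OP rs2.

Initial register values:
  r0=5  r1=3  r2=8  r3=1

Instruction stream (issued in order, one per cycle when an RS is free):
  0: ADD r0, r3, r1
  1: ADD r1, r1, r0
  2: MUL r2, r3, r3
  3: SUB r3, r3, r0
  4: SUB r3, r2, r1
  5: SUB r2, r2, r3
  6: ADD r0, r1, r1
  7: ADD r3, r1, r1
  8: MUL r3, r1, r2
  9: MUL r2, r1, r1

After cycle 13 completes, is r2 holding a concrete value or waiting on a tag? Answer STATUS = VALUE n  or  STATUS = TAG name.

  c1: issue ADD r0<-Add1  regs: r0:Add1,r1:3,r2:8,r3:1
  c2: issue ADD r1<-Add2  regs: r0:Add1,r1:Add2,r2:8,r3:1
  c3: issue MUL r2<-Mul1  regs: r0:Add1,r1:Add2,r2:Mul1,r3:1
  c4: CDB Add1=4; issue SUB r3<-Add1  regs: r0:4,r1:Add2,r2:Mul1,r3:Add1
  c5: stall  regs: r0:4,r1:Add2,r2:Mul1,r3:Add1
  c6: stall  regs: r0:4,r1:Add2,r2:Mul1,r3:Add1
  c7: CDB Add1=-3; issue SUB r3<-Add1  regs: r0:4,r1:Add2,r2:Mul1,r3:Add1
  c8: CDB Add2=7; issue SUB r2<-Add2  regs: r0:4,r1:7,r2:Add2,r3:Add1
  c9: CDB Mul1=1; stall  regs: r0:4,r1:7,r2:Add2,r3:Add1
  c10: stall  regs: r0:4,r1:7,r2:Add2,r3:Add1
  c11: stall  regs: r0:4,r1:7,r2:Add2,r3:Add1
  c12: CDB Add1=-6; issue ADD r0<-Add1  regs: r0:Add1,r1:7,r2:Add2,r3:-6
  c13: stall  regs: r0:Add1,r1:7,r2:Add2,r3:-6

STATUS = TAG Add2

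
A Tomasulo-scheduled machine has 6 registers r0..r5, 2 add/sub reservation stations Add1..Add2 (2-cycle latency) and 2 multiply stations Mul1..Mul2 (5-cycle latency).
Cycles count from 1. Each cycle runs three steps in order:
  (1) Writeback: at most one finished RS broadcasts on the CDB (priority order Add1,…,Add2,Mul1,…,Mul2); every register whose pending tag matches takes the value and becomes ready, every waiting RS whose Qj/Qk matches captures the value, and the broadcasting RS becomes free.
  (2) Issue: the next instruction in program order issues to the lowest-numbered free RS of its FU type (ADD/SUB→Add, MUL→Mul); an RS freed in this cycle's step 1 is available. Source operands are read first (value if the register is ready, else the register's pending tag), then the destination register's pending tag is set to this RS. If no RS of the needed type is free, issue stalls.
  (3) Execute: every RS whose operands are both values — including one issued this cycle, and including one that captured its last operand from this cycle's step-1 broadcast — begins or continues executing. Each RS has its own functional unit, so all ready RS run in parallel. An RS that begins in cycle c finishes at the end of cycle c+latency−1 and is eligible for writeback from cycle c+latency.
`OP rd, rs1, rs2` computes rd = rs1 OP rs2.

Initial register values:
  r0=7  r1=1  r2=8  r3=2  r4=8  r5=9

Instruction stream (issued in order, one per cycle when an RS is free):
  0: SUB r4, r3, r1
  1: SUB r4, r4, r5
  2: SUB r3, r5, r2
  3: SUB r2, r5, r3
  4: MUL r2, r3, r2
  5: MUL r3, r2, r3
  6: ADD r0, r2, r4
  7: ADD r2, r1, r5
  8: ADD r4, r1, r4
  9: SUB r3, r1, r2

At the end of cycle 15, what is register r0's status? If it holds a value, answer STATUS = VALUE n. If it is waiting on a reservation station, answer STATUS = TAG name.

  c1: issue SUB r4<-Add1  regs: r0:7,r1:1,r2:8,r3:2,r4:Add1,r5:9
  c2: issue SUB r4<-Add2  regs: r0:7,r1:1,r2:8,r3:2,r4:Add2,r5:9
  c3: CDB Add1=1; issue SUB r3<-Add1  regs: r0:7,r1:1,r2:8,r3:Add1,r4:Add2,r5:9
  c4: stall  regs: r0:7,r1:1,r2:8,r3:Add1,r4:Add2,r5:9
  c5: CDB Add1=1; issue SUB r2<-Add1  regs: r0:7,r1:1,r2:Add1,r3:1,r4:Add2,r5:9
  c6: CDB Add2=-8; issue MUL r2<-Mul1  regs: r0:7,r1:1,r2:Mul1,r3:1,r4:-8,r5:9
  c7: CDB Add1=8; issue MUL r3<-Mul2  regs: r0:7,r1:1,r2:Mul1,r3:Mul2,r4:-8,r5:9
  c8: issue ADD r0<-Add1  regs: r0:Add1,r1:1,r2:Mul1,r3:Mul2,r4:-8,r5:9
  c9: issue ADD r2<-Add2  regs: r0:Add1,r1:1,r2:Add2,r3:Mul2,r4:-8,r5:9
  c10: stall  regs: r0:Add1,r1:1,r2:Add2,r3:Mul2,r4:-8,r5:9
  c11: CDB Add2=10; issue ADD r4<-Add2  regs: r0:Add1,r1:1,r2:10,r3:Mul2,r4:Add2,r5:9
  c12: CDB Mul1=8; stall  regs: r0:Add1,r1:1,r2:10,r3:Mul2,r4:Add2,r5:9
  c13: CDB Add2=-7; issue SUB r3<-Add2  regs: r0:Add1,r1:1,r2:10,r3:Add2,r4:-7,r5:9
  c14: CDB Add1=0  regs: r0:0,r1:1,r2:10,r3:Add2,r4:-7,r5:9
  c15: CDB Add2=-9  regs: r0:0,r1:1,r2:10,r3:-9,r4:-7,r5:9

STATUS = VALUE 0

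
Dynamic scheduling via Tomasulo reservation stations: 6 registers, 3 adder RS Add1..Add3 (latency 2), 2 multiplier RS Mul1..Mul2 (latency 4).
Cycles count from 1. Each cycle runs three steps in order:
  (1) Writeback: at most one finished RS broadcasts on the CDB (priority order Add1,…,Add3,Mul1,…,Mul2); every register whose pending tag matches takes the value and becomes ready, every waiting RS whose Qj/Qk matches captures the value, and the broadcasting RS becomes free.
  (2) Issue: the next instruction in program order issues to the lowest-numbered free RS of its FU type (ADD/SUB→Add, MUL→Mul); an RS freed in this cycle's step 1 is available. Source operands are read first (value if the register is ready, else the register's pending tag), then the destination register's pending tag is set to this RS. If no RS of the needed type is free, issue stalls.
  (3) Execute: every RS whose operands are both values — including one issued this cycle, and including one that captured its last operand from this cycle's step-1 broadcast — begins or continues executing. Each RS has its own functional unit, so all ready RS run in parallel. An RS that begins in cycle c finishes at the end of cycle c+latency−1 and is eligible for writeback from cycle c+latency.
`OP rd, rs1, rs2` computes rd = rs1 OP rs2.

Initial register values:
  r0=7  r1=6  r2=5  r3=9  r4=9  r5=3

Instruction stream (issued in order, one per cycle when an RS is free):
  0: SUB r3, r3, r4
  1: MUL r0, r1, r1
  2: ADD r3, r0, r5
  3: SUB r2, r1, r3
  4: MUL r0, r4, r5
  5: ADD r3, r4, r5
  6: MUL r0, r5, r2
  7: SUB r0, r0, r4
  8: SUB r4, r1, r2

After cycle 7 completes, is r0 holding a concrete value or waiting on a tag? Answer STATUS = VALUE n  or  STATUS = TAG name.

c1: issue SUB r3<-Add1 | r0:7,r1:6,r2:5,r3:Add1,r4:9,r5:3
c2: issue MUL r0<-Mul1 | r0:Mul1,r1:6,r2:5,r3:Add1,r4:9,r5:3
c3: CDB Add1=0; issue ADD r3<-Add1 | r0:Mul1,r1:6,r2:5,r3:Add1,r4:9,r5:3
c4: issue SUB r2<-Add2 | r0:Mul1,r1:6,r2:Add2,r3:Add1,r4:9,r5:3
c5: issue MUL r0<-Mul2 | r0:Mul2,r1:6,r2:Add2,r3:Add1,r4:9,r5:3
c6: CDB Mul1=36; issue ADD r3<-Add3 | r0:Mul2,r1:6,r2:Add2,r3:Add3,r4:9,r5:3
c7: issue MUL r0<-Mul1 | r0:Mul1,r1:6,r2:Add2,r3:Add3,r4:9,r5:3

STATUS = TAG Mul1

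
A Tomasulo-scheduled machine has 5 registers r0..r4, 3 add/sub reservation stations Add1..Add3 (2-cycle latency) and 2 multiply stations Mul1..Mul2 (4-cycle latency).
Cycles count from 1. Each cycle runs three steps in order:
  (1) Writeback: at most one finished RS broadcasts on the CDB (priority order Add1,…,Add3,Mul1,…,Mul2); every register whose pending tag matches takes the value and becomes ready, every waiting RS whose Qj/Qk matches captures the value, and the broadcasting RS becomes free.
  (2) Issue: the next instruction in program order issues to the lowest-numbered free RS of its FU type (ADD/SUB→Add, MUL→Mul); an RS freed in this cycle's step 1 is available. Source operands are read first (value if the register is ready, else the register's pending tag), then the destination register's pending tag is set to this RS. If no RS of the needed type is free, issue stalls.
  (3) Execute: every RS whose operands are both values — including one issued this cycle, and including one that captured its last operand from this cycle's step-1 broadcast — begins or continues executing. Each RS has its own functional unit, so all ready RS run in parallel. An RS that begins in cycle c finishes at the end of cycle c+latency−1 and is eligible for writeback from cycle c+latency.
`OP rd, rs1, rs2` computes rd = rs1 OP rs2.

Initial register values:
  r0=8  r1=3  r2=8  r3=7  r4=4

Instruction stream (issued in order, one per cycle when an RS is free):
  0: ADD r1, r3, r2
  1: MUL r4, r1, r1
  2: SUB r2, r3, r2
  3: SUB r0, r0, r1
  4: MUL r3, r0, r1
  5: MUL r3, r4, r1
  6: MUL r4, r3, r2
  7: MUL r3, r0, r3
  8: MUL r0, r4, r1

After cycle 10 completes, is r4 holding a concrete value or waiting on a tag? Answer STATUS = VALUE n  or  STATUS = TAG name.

STATUS = TAG Mul2

cycle 1: issue ADD r1<-Add1 // r0:8,r1:Add1,r2:8,r3:7,r4:4
cycle 2: issue MUL r4<-Mul1 // r0:8,r1:Add1,r2:8,r3:7,r4:Mul1
cycle 3: CDB Add1=15; issue SUB r2<-Add1 // r0:8,r1:15,r2:Add1,r3:7,r4:Mul1
cycle 4: issue SUB r0<-Add2 // r0:Add2,r1:15,r2:Add1,r3:7,r4:Mul1
cycle 5: CDB Add1=-1; issue MUL r3<-Mul2 // r0:Add2,r1:15,r2:-1,r3:Mul2,r4:Mul1
cycle 6: CDB Add2=-7; stall // r0:-7,r1:15,r2:-1,r3:Mul2,r4:Mul1
cycle 7: CDB Mul1=225; issue MUL r3<-Mul1 // r0:-7,r1:15,r2:-1,r3:Mul1,r4:225
cycle 8: stall // r0:-7,r1:15,r2:-1,r3:Mul1,r4:225
cycle 9: stall // r0:-7,r1:15,r2:-1,r3:Mul1,r4:225
cycle 10: CDB Mul2=-105; issue MUL r4<-Mul2 // r0:-7,r1:15,r2:-1,r3:Mul1,r4:Mul2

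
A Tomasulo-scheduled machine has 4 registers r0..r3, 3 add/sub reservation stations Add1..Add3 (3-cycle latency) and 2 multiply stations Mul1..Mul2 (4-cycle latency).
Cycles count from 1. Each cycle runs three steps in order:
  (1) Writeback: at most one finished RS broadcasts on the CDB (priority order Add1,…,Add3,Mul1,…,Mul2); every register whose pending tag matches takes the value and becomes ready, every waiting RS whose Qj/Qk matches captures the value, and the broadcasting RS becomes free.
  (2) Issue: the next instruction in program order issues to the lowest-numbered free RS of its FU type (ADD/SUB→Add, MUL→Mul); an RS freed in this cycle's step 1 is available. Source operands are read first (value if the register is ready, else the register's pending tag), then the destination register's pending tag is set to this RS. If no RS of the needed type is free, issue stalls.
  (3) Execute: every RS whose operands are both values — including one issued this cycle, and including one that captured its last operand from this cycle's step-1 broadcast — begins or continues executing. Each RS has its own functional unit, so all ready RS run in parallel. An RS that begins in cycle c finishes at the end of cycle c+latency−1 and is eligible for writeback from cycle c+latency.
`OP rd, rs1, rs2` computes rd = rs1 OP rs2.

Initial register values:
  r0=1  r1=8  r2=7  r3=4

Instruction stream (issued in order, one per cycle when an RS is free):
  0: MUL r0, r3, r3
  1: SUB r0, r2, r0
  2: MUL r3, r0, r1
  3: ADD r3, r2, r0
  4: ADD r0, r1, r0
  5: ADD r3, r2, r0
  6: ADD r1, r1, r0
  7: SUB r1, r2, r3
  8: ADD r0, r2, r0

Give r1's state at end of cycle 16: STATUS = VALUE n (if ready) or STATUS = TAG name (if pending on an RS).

cycle 1: issue MUL r0<-Mul1 // r0:Mul1,r1:8,r2:7,r3:4
cycle 2: issue SUB r0<-Add1 // r0:Add1,r1:8,r2:7,r3:4
cycle 3: issue MUL r3<-Mul2 // r0:Add1,r1:8,r2:7,r3:Mul2
cycle 4: issue ADD r3<-Add2 // r0:Add1,r1:8,r2:7,r3:Add2
cycle 5: CDB Mul1=16; issue ADD r0<-Add3 // r0:Add3,r1:8,r2:7,r3:Add2
cycle 6: stall // r0:Add3,r1:8,r2:7,r3:Add2
cycle 7: stall // r0:Add3,r1:8,r2:7,r3:Add2
cycle 8: CDB Add1=-9; issue ADD r3<-Add1 // r0:Add3,r1:8,r2:7,r3:Add1
cycle 9: stall // r0:Add3,r1:8,r2:7,r3:Add1
cycle 10: stall // r0:Add3,r1:8,r2:7,r3:Add1
cycle 11: CDB Add2=-2; issue ADD r1<-Add2 // r0:Add3,r1:Add2,r2:7,r3:Add1
cycle 12: CDB Add3=-1; issue SUB r1<-Add3 // r0:-1,r1:Add3,r2:7,r3:Add1
cycle 13: CDB Mul2=-72; stall // r0:-1,r1:Add3,r2:7,r3:Add1
cycle 14: stall // r0:-1,r1:Add3,r2:7,r3:Add1
cycle 15: CDB Add1=6; issue ADD r0<-Add1 // r0:Add1,r1:Add3,r2:7,r3:6
cycle 16: CDB Add2=7 // r0:Add1,r1:Add3,r2:7,r3:6

STATUS = TAG Add3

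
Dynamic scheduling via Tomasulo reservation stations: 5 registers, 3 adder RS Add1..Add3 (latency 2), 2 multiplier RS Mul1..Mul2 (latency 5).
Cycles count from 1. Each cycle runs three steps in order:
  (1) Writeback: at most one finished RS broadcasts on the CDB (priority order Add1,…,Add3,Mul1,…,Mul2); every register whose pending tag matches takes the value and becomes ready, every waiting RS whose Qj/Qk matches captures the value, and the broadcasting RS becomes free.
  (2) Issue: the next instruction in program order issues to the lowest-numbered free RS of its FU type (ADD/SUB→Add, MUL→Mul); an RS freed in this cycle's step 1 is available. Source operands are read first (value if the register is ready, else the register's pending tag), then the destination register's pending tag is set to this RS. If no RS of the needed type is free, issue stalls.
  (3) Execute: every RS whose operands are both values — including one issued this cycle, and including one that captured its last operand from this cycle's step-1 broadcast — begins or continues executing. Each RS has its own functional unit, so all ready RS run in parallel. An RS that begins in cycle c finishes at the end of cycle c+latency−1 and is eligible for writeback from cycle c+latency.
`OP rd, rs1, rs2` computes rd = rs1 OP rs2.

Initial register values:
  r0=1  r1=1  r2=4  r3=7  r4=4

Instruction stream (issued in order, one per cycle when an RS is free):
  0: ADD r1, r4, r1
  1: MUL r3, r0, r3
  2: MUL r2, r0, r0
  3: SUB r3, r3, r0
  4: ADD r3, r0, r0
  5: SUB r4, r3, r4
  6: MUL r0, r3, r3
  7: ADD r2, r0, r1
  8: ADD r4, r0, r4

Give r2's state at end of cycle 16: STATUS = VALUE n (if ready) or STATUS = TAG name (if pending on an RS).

  c1: issue ADD r1<-Add1  regs: r0:1,r1:Add1,r2:4,r3:7,r4:4
  c2: issue MUL r3<-Mul1  regs: r0:1,r1:Add1,r2:4,r3:Mul1,r4:4
  c3: CDB Add1=5; issue MUL r2<-Mul2  regs: r0:1,r1:5,r2:Mul2,r3:Mul1,r4:4
  c4: issue SUB r3<-Add1  regs: r0:1,r1:5,r2:Mul2,r3:Add1,r4:4
  c5: issue ADD r3<-Add2  regs: r0:1,r1:5,r2:Mul2,r3:Add2,r4:4
  c6: issue SUB r4<-Add3  regs: r0:1,r1:5,r2:Mul2,r3:Add2,r4:Add3
  c7: CDB Add2=2; stall  regs: r0:1,r1:5,r2:Mul2,r3:2,r4:Add3
  c8: CDB Mul1=7; issue MUL r0<-Mul1  regs: r0:Mul1,r1:5,r2:Mul2,r3:2,r4:Add3
  c9: CDB Add3=-2; issue ADD r2<-Add2  regs: r0:Mul1,r1:5,r2:Add2,r3:2,r4:-2
  c10: CDB Add1=6; issue ADD r4<-Add1  regs: r0:Mul1,r1:5,r2:Add2,r3:2,r4:Add1
  c11: CDB Mul2=1  regs: r0:Mul1,r1:5,r2:Add2,r3:2,r4:Add1
  c12: -  regs: r0:Mul1,r1:5,r2:Add2,r3:2,r4:Add1
  c13: CDB Mul1=4  regs: r0:4,r1:5,r2:Add2,r3:2,r4:Add1
  c14: -  regs: r0:4,r1:5,r2:Add2,r3:2,r4:Add1
  c15: CDB Add1=2  regs: r0:4,r1:5,r2:Add2,r3:2,r4:2
  c16: CDB Add2=9  regs: r0:4,r1:5,r2:9,r3:2,r4:2

STATUS = VALUE 9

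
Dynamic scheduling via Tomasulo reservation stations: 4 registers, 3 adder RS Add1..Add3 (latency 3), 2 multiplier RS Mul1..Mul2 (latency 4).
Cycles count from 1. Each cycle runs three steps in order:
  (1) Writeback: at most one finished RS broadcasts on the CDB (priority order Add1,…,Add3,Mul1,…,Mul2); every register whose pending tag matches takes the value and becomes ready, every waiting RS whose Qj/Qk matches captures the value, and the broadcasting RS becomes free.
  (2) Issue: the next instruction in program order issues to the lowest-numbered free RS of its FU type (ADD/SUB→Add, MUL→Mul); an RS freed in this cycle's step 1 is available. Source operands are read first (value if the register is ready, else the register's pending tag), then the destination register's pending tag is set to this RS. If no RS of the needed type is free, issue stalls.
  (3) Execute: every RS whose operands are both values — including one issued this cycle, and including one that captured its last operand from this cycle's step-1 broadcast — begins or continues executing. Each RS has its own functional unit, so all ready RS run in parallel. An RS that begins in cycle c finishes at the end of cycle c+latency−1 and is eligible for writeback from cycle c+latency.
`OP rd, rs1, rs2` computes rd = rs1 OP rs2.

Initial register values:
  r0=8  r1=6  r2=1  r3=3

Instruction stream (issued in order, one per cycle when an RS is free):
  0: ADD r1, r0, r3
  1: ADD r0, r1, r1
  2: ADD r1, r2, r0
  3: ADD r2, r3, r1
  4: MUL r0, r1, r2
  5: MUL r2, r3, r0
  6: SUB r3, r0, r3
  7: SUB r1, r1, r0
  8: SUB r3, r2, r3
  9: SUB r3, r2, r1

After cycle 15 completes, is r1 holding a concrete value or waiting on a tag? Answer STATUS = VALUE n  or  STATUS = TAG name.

STATUS = TAG Add3

c1: issue ADD r1<-Add1 | r0:8,r1:Add1,r2:1,r3:3
c2: issue ADD r0<-Add2 | r0:Add2,r1:Add1,r2:1,r3:3
c3: issue ADD r1<-Add3 | r0:Add2,r1:Add3,r2:1,r3:3
c4: CDB Add1=11; issue ADD r2<-Add1 | r0:Add2,r1:Add3,r2:Add1,r3:3
c5: issue MUL r0<-Mul1 | r0:Mul1,r1:Add3,r2:Add1,r3:3
c6: issue MUL r2<-Mul2 | r0:Mul1,r1:Add3,r2:Mul2,r3:3
c7: CDB Add2=22; issue SUB r3<-Add2 | r0:Mul1,r1:Add3,r2:Mul2,r3:Add2
c8: stall | r0:Mul1,r1:Add3,r2:Mul2,r3:Add2
c9: stall | r0:Mul1,r1:Add3,r2:Mul2,r3:Add2
c10: CDB Add3=23; issue SUB r1<-Add3 | r0:Mul1,r1:Add3,r2:Mul2,r3:Add2
c11: stall | r0:Mul1,r1:Add3,r2:Mul2,r3:Add2
c12: stall | r0:Mul1,r1:Add3,r2:Mul2,r3:Add2
c13: CDB Add1=26; issue SUB r3<-Add1 | r0:Mul1,r1:Add3,r2:Mul2,r3:Add1
c14: stall | r0:Mul1,r1:Add3,r2:Mul2,r3:Add1
c15: stall | r0:Mul1,r1:Add3,r2:Mul2,r3:Add1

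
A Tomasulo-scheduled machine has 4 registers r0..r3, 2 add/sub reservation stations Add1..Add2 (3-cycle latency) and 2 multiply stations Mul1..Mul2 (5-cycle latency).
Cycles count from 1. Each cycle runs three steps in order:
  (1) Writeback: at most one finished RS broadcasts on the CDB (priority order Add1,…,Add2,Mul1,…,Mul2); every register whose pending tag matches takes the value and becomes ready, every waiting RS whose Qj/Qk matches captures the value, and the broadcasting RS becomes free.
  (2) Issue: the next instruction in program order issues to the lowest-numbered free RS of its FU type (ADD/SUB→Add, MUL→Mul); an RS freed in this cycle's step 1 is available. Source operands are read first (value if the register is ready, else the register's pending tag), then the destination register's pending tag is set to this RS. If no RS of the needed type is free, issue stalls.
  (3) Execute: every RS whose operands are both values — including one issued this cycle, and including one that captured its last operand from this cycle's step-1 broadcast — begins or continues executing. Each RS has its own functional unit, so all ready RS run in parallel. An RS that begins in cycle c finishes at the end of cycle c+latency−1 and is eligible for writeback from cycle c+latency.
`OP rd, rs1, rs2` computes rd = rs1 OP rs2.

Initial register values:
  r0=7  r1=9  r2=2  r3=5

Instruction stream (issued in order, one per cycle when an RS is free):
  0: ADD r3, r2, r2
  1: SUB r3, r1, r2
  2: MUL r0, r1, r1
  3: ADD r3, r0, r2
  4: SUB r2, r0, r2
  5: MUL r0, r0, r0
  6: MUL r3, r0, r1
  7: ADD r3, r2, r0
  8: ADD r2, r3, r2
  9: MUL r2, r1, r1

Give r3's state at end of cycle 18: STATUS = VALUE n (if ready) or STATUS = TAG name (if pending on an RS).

cycle 1: issue ADD r3<-Add1 // r0:7,r1:9,r2:2,r3:Add1
cycle 2: issue SUB r3<-Add2 // r0:7,r1:9,r2:2,r3:Add2
cycle 3: issue MUL r0<-Mul1 // r0:Mul1,r1:9,r2:2,r3:Add2
cycle 4: CDB Add1=4; issue ADD r3<-Add1 // r0:Mul1,r1:9,r2:2,r3:Add1
cycle 5: CDB Add2=7; issue SUB r2<-Add2 // r0:Mul1,r1:9,r2:Add2,r3:Add1
cycle 6: issue MUL r0<-Mul2 // r0:Mul2,r1:9,r2:Add2,r3:Add1
cycle 7: stall // r0:Mul2,r1:9,r2:Add2,r3:Add1
cycle 8: CDB Mul1=81; issue MUL r3<-Mul1 // r0:Mul2,r1:9,r2:Add2,r3:Mul1
cycle 9: stall // r0:Mul2,r1:9,r2:Add2,r3:Mul1
cycle 10: stall // r0:Mul2,r1:9,r2:Add2,r3:Mul1
cycle 11: CDB Add1=83; issue ADD r3<-Add1 // r0:Mul2,r1:9,r2:Add2,r3:Add1
cycle 12: CDB Add2=79; issue ADD r2<-Add2 // r0:Mul2,r1:9,r2:Add2,r3:Add1
cycle 13: CDB Mul2=6561; issue MUL r2<-Mul2 // r0:6561,r1:9,r2:Mul2,r3:Add1
cycle 14: - // r0:6561,r1:9,r2:Mul2,r3:Add1
cycle 15: - // r0:6561,r1:9,r2:Mul2,r3:Add1
cycle 16: CDB Add1=6640 // r0:6561,r1:9,r2:Mul2,r3:6640
cycle 17: - // r0:6561,r1:9,r2:Mul2,r3:6640
cycle 18: CDB Mul1=59049 // r0:6561,r1:9,r2:Mul2,r3:6640

STATUS = VALUE 6640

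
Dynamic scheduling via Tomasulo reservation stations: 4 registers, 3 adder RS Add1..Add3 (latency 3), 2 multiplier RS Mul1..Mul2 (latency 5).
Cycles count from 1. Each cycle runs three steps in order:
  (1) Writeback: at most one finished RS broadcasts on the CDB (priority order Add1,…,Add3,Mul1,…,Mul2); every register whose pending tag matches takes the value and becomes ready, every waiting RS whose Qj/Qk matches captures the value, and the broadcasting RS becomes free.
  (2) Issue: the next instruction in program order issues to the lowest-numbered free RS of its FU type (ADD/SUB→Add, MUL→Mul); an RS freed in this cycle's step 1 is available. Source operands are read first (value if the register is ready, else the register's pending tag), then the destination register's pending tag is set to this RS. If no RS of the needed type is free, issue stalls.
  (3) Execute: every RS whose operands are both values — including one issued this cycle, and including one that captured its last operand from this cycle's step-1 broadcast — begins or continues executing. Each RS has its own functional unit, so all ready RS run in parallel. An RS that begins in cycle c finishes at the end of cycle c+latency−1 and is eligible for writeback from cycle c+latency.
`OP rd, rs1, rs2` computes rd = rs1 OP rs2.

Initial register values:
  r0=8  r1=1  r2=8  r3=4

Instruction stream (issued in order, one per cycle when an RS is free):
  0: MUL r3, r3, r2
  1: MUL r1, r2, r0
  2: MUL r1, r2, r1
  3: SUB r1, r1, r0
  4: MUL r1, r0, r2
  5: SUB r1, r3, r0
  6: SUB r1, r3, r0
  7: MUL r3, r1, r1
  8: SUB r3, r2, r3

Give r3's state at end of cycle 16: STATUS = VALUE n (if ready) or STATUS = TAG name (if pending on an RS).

STATUS = TAG Add2

c1: issue MUL r3<-Mul1 | r0:8,r1:1,r2:8,r3:Mul1
c2: issue MUL r1<-Mul2 | r0:8,r1:Mul2,r2:8,r3:Mul1
c3: stall | r0:8,r1:Mul2,r2:8,r3:Mul1
c4: stall | r0:8,r1:Mul2,r2:8,r3:Mul1
c5: stall | r0:8,r1:Mul2,r2:8,r3:Mul1
c6: CDB Mul1=32; issue MUL r1<-Mul1 | r0:8,r1:Mul1,r2:8,r3:32
c7: CDB Mul2=64; issue SUB r1<-Add1 | r0:8,r1:Add1,r2:8,r3:32
c8: issue MUL r1<-Mul2 | r0:8,r1:Mul2,r2:8,r3:32
c9: issue SUB r1<-Add2 | r0:8,r1:Add2,r2:8,r3:32
c10: issue SUB r1<-Add3 | r0:8,r1:Add3,r2:8,r3:32
c11: stall | r0:8,r1:Add3,r2:8,r3:32
c12: CDB Add2=24; stall | r0:8,r1:Add3,r2:8,r3:32
c13: CDB Add3=24; stall | r0:8,r1:24,r2:8,r3:32
c14: CDB Mul1=512; issue MUL r3<-Mul1 | r0:8,r1:24,r2:8,r3:Mul1
c15: CDB Mul2=64; issue SUB r3<-Add2 | r0:8,r1:24,r2:8,r3:Add2
c16: - | r0:8,r1:24,r2:8,r3:Add2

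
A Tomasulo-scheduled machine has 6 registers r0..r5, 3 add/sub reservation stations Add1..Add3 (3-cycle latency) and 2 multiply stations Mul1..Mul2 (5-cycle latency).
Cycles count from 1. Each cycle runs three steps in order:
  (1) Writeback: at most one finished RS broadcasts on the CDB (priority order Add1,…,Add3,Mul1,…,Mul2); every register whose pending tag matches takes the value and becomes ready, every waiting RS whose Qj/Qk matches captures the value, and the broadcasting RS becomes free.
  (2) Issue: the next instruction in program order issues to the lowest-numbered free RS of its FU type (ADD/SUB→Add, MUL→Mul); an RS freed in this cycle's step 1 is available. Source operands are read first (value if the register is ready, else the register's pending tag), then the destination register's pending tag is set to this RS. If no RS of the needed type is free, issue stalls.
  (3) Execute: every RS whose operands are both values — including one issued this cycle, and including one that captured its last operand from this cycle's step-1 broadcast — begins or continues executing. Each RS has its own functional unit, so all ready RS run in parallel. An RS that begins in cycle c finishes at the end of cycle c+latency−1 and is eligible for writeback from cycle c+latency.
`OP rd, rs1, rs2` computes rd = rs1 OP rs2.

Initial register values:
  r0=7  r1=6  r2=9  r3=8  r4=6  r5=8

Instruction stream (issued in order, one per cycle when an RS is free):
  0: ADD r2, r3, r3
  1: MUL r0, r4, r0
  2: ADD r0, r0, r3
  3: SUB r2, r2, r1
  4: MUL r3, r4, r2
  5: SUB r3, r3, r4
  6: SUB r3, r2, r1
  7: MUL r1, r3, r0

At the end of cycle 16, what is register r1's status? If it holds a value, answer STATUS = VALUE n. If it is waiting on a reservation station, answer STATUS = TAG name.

  c1: issue ADD r2<-Add1  regs: r0:7,r1:6,r2:Add1,r3:8,r4:6,r5:8
  c2: issue MUL r0<-Mul1  regs: r0:Mul1,r1:6,r2:Add1,r3:8,r4:6,r5:8
  c3: issue ADD r0<-Add2  regs: r0:Add2,r1:6,r2:Add1,r3:8,r4:6,r5:8
  c4: CDB Add1=16; issue SUB r2<-Add1  regs: r0:Add2,r1:6,r2:Add1,r3:8,r4:6,r5:8
  c5: issue MUL r3<-Mul2  regs: r0:Add2,r1:6,r2:Add1,r3:Mul2,r4:6,r5:8
  c6: issue SUB r3<-Add3  regs: r0:Add2,r1:6,r2:Add1,r3:Add3,r4:6,r5:8
  c7: CDB Add1=10; issue SUB r3<-Add1  regs: r0:Add2,r1:6,r2:10,r3:Add1,r4:6,r5:8
  c8: CDB Mul1=42; issue MUL r1<-Mul1  regs: r0:Add2,r1:Mul1,r2:10,r3:Add1,r4:6,r5:8
  c9: -  regs: r0:Add2,r1:Mul1,r2:10,r3:Add1,r4:6,r5:8
  c10: CDB Add1=4  regs: r0:Add2,r1:Mul1,r2:10,r3:4,r4:6,r5:8
  c11: CDB Add2=50  regs: r0:50,r1:Mul1,r2:10,r3:4,r4:6,r5:8
  c12: CDB Mul2=60  regs: r0:50,r1:Mul1,r2:10,r3:4,r4:6,r5:8
  c13: -  regs: r0:50,r1:Mul1,r2:10,r3:4,r4:6,r5:8
  c14: -  regs: r0:50,r1:Mul1,r2:10,r3:4,r4:6,r5:8
  c15: CDB Add3=54  regs: r0:50,r1:Mul1,r2:10,r3:4,r4:6,r5:8
  c16: CDB Mul1=200  regs: r0:50,r1:200,r2:10,r3:4,r4:6,r5:8

STATUS = VALUE 200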